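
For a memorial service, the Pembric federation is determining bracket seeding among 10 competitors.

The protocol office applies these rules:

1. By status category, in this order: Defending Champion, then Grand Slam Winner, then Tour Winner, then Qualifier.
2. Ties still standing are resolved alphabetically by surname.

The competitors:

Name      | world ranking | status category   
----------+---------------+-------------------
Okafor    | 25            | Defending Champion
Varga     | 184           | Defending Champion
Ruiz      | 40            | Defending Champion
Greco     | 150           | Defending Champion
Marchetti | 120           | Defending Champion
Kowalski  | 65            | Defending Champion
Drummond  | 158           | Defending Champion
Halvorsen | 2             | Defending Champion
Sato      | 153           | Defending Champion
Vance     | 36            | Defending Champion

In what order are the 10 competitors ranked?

Drummond, Greco, Halvorsen, Kowalski, Marchetti, Okafor, Ruiz, Sato, Vance, Varga

By status category: Drummond, Greco, Halvorsen, Kowalski, Marchetti, Okafor, Ruiz, Sato, Vance and Varga (Defending Champion).
Among Drummond, Greco, Halvorsen, Kowalski, Marchetti, Okafor, Ruiz, Sato, Vance and Varga, alphabetically by surname: Drummond before Greco before Halvorsen before Kowalski before Marchetti before Okafor before Ruiz before Sato before Vance before Varga.
Full order: Drummond, Greco, Halvorsen, Kowalski, Marchetti, Okafor, Ruiz, Sato, Vance, Varga.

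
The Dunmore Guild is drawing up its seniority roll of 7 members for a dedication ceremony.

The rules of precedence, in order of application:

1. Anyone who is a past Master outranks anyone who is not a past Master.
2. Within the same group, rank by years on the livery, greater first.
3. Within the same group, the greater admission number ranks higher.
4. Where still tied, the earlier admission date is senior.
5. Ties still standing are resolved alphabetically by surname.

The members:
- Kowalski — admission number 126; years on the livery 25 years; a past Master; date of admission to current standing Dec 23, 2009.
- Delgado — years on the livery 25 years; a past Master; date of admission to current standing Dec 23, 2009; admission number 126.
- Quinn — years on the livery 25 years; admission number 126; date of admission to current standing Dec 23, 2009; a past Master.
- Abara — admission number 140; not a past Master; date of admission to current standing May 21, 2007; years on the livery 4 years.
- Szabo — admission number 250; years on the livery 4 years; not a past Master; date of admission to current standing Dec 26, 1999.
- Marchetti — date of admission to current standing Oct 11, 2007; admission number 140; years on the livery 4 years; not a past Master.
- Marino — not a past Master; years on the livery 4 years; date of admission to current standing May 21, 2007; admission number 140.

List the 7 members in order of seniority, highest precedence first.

Delgado, Kowalski, Quinn, Szabo, Abara, Marino, Marchetti

By the first rule: Delgado, Kowalski and Quinn (each a past Master); then Szabo, Abara, Marino and Marchetti (each not a past Master).
Delgado, Kowalski and Quinn all have years on the livery 25 years, so the next rule applies.
Delgado, Kowalski and Quinn all have admission number 126, so the next rule applies.
Delgado, Kowalski and Quinn all have date of admission to current standing Dec 23, 2009, so the next rule applies.
Among Delgado, Kowalski and Quinn, alphabetically by surname: Delgado before Kowalski before Quinn.
Szabo, Abara, Marino and Marchetti all have years on the livery 4 years, so the next rule applies.
Among Szabo, Abara, Marino and Marchetti, by admission number (higher first): Szabo (250) before Abara, Marino and Marchetti (140).
Among Abara, Marino and Marchetti, by date of admission to current standing (earlier first): Abara and Marino (May 21, 2007) before Marchetti (Oct 11, 2007).
Among Abara and Marino, alphabetically by surname: Abara before Marino.
Full order: Delgado, Kowalski, Quinn, Szabo, Abara, Marino, Marchetti.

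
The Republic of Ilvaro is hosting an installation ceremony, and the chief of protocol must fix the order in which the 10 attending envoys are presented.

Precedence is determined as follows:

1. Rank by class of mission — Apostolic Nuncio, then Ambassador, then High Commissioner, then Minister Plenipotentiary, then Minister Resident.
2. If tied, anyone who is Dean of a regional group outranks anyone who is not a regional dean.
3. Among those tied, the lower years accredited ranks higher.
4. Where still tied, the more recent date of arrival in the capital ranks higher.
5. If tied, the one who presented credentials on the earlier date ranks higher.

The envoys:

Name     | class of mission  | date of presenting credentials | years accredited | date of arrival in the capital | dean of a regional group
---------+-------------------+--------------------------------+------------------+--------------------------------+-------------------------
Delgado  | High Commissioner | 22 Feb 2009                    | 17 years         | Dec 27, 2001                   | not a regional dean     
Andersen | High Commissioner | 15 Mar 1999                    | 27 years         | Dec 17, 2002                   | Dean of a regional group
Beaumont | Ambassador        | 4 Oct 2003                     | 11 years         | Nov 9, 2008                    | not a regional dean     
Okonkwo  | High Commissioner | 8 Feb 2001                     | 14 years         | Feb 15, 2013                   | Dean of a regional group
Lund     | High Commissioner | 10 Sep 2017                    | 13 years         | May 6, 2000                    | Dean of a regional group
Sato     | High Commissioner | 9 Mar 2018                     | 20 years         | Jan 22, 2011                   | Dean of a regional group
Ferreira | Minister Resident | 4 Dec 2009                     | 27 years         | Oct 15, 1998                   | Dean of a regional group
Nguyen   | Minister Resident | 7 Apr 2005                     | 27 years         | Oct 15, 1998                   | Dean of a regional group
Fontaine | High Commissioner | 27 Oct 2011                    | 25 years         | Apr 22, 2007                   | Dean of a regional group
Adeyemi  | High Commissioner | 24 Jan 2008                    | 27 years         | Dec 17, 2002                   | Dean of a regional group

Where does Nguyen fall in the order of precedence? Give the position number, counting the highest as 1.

9

By class of mission: Beaumont (Ambassador); then Lund, Okonkwo, Sato, Fontaine, Andersen, Adeyemi and Delgado (High Commissioner); then Nguyen and Ferreira (Minister Resident).
Among Lund, Okonkwo, Sato, Fontaine, Andersen, Adeyemi and Delgado, Dean of a regional group before not a regional dean: Lund, Okonkwo, Sato, Fontaine, Andersen and Adeyemi (Dean of a regional group) before Delgado (not a regional dean).
Among Lund, Okonkwo, Sato, Fontaine, Andersen and Adeyemi, by years accredited (lower first): Lund (13 years) before Okonkwo (14 years) before Sato (20 years) before Fontaine (25 years) before Andersen and Adeyemi (27 years).
Andersen and Adeyemi both have date of arrival in the capital Dec 17, 2002, so the next rule applies.
Among Andersen and Adeyemi, by date of presenting credentials (earlier first): Andersen (15 Mar 1999) before Adeyemi (24 Jan 2008).
Nguyen and Ferreira are each Dean of a regional group, so the next rule applies.
Nguyen and Ferreira both have years accredited 27 years, so the next rule applies.
Nguyen and Ferreira both have date of arrival in the capital Oct 15, 1998, so the next rule applies.
Among Nguyen and Ferreira, by date of presenting credentials (earlier first): Nguyen (7 Apr 2005) before Ferreira (4 Dec 2009).
Order: Beaumont, Lund, Okonkwo, Sato, Fontaine, Andersen, Adeyemi, Delgado, Nguyen, Ferreira. So position 9.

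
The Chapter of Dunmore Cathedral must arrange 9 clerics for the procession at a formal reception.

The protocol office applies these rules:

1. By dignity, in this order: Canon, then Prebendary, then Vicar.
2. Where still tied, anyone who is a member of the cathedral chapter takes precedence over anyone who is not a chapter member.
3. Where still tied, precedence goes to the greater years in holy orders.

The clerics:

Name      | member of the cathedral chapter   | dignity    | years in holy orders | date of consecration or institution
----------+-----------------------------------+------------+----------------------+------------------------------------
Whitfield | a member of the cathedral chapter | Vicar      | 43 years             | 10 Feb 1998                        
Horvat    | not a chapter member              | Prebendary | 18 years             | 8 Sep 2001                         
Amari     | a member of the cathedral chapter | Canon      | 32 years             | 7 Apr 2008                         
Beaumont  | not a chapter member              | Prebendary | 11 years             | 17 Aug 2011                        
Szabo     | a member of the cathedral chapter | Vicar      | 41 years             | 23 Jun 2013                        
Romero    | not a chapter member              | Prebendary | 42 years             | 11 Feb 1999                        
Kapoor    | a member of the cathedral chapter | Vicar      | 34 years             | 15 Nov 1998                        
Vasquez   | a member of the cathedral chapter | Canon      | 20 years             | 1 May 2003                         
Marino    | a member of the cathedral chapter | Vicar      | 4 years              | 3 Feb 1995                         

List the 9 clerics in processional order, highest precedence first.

By dignity: Amari and Vasquez (Canon); then Romero, Horvat and Beaumont (Prebendary); then Whitfield, Szabo, Kapoor and Marino (Vicar).
Amari and Vasquez are each a member of the cathedral chapter, so the next rule applies.
Among Amari and Vasquez, by years in holy orders (higher first): Amari (32 years) before Vasquez (20 years).
Romero, Horvat and Beaumont are each not a chapter member, so the next rule applies.
Among Romero, Horvat and Beaumont, by years in holy orders (higher first): Romero (42 years) before Horvat (18 years) before Beaumont (11 years).
Whitfield, Szabo, Kapoor and Marino are each a member of the cathedral chapter, so the next rule applies.
Among Whitfield, Szabo, Kapoor and Marino, by years in holy orders (higher first): Whitfield (43 years) before Szabo (41 years) before Kapoor (34 years) before Marino (4 years).
Full order: Amari, Vasquez, Romero, Horvat, Beaumont, Whitfield, Szabo, Kapoor, Marino.

Amari, Vasquez, Romero, Horvat, Beaumont, Whitfield, Szabo, Kapoor, Marino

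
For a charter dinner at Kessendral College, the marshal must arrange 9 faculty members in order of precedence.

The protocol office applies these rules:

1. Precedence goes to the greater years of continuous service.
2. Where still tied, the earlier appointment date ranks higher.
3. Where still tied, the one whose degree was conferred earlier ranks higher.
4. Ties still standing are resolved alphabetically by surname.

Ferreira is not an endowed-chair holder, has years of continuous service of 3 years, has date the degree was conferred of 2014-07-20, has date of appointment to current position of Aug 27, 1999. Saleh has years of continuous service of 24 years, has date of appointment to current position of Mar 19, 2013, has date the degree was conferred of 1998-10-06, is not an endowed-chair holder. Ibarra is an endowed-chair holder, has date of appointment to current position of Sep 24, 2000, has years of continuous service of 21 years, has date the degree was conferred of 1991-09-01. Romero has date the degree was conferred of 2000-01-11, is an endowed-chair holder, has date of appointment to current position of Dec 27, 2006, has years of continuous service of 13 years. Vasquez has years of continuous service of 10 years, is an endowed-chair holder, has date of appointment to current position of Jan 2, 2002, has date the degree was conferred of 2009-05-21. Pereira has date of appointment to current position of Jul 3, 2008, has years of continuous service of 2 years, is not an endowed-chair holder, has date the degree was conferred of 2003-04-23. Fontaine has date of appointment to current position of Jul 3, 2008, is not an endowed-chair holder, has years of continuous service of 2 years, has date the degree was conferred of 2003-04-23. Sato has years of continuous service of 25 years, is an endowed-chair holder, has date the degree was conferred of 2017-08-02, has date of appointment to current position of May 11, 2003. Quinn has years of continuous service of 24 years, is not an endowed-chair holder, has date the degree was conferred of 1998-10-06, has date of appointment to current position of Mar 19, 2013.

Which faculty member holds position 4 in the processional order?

Ibarra

By years of continuous service (higher first): Sato (25 years); then Quinn and Saleh (both 24 years); then Ibarra (21 years); then Romero (13 years); then Vasquez (10 years); then Ferreira (3 years); then Fontaine and Pereira (both 2 years).
Quinn and Saleh both have date of appointment to current position Mar 19, 2013, so the next rule applies.
Quinn and Saleh both have date the degree was conferred 1998-10-06, so the next rule applies.
Among Quinn and Saleh, alphabetically by surname: Quinn before Saleh.
Fontaine and Pereira both have date of appointment to current position Jul 3, 2008, so the next rule applies.
Fontaine and Pereira both have date the degree was conferred 2003-04-23, so the next rule applies.
Among Fontaine and Pereira, alphabetically by surname: Fontaine before Pereira.
Order: Sato, Quinn, Saleh, Ibarra, Romero, Vasquez, Ferreira, Fontaine, Pereira.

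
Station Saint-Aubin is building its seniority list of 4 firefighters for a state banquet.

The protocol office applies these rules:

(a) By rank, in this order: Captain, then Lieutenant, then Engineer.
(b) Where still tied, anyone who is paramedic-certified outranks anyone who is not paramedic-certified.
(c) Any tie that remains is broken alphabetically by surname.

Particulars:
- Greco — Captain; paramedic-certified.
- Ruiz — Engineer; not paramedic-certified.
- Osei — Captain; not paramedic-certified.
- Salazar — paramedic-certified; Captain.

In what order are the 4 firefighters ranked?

By rank: Greco, Salazar and Osei (Captain); then Ruiz (Engineer).
Among Greco, Salazar and Osei, paramedic-certified before not paramedic-certified: Greco and Salazar (paramedic-certified) before Osei (not paramedic-certified).
Among Greco and Salazar, alphabetically by surname: Greco before Salazar.
Full order: Greco, Salazar, Osei, Ruiz.

Greco, Salazar, Osei, Ruiz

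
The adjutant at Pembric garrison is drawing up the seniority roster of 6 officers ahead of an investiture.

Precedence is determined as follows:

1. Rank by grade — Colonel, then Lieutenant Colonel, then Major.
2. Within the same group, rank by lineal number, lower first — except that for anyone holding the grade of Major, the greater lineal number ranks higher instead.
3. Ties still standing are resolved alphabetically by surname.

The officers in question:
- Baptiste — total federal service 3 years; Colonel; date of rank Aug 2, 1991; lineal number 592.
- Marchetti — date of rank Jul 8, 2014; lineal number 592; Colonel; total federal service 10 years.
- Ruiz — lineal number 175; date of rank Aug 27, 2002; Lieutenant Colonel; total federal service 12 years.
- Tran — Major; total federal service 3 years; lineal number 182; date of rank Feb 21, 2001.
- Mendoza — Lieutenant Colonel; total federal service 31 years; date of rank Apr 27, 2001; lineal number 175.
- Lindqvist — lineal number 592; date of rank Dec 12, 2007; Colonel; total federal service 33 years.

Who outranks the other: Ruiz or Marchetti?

Marchetti

By grade: Baptiste, Lindqvist and Marchetti (Colonel); then Mendoza and Ruiz (Lieutenant Colonel); then Tran (Major).
Baptiste, Lindqvist and Marchetti all have lineal number 592, so the next rule applies.
Among Baptiste, Lindqvist and Marchetti, alphabetically by surname: Baptiste before Lindqvist before Marchetti.
Mendoza and Ruiz both have lineal number 175, so the next rule applies.
Among Mendoza and Ruiz, alphabetically by surname: Mendoza before Ruiz.
So Marchetti takes precedence.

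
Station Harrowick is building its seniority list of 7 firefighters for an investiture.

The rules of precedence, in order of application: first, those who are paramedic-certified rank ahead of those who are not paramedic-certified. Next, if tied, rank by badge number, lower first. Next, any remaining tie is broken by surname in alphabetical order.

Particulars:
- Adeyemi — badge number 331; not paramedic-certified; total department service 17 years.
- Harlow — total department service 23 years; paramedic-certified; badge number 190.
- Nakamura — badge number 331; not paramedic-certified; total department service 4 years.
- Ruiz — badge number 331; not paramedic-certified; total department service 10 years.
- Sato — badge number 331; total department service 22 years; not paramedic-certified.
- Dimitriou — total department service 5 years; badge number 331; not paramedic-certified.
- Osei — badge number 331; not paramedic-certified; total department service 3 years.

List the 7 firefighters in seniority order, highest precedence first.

By the first rule: Harlow (paramedic-certified); then Adeyemi, Dimitriou, Nakamura, Osei, Ruiz and Sato (each not paramedic-certified).
Adeyemi, Dimitriou, Nakamura, Osei, Ruiz and Sato all have badge number 331, so the next rule applies.
Among Adeyemi, Dimitriou, Nakamura, Osei, Ruiz and Sato, alphabetically by surname: Adeyemi before Dimitriou before Nakamura before Osei before Ruiz before Sato.
Full order: Harlow, Adeyemi, Dimitriou, Nakamura, Osei, Ruiz, Sato.

Harlow, Adeyemi, Dimitriou, Nakamura, Osei, Ruiz, Sato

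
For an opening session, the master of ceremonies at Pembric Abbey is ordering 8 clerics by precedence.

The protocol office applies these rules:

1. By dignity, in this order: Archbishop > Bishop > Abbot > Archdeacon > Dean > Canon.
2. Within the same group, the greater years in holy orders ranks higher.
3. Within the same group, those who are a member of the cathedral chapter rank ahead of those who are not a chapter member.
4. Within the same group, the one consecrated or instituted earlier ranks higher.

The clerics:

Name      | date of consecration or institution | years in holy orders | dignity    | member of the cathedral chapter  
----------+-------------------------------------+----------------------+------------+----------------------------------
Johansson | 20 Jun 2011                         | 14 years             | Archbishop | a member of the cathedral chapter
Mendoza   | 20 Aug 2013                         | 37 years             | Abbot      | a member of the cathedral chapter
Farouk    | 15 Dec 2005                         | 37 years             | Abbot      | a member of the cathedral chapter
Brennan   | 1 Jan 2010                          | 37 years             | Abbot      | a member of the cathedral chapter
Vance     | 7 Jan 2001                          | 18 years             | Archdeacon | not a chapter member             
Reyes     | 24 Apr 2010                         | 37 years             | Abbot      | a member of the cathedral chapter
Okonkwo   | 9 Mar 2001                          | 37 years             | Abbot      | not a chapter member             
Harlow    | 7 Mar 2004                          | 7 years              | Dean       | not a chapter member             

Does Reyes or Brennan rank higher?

Brennan

By dignity: Johansson (Archbishop); then Farouk, Brennan, Reyes, Mendoza and Okonkwo (Abbot); then Vance (Archdeacon); then Harlow (Dean).
Farouk, Brennan, Reyes, Mendoza and Okonkwo all have years in holy orders 37 years, so the next rule applies.
Among Farouk, Brennan, Reyes, Mendoza and Okonkwo, a member of the cathedral chapter before not a chapter member: Farouk, Brennan, Reyes and Mendoza (a member of the cathedral chapter) before Okonkwo (not a chapter member).
Among Farouk, Brennan, Reyes and Mendoza, by date of consecration or institution (earlier first): Farouk (15 Dec 2005) before Brennan (1 Jan 2010) before Reyes (24 Apr 2010) before Mendoza (20 Aug 2013).
So Brennan takes precedence.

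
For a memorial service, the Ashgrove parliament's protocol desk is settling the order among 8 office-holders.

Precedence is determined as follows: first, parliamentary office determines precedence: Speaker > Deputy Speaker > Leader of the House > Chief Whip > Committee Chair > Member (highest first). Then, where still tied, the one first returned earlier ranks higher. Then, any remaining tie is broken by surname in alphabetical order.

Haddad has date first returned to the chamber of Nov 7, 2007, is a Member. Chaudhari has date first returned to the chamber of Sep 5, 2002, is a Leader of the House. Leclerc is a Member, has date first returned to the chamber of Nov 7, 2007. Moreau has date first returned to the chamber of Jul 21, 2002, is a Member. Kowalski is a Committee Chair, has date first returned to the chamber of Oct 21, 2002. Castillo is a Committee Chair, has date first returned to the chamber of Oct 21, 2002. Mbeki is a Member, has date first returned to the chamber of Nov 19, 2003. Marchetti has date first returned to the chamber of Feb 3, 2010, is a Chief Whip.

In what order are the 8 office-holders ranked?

Chaudhari, Marchetti, Castillo, Kowalski, Moreau, Mbeki, Haddad, Leclerc

By parliamentary office: Chaudhari (Leader of the House); then Marchetti (Chief Whip); then Castillo and Kowalski (Committee Chair); then Moreau, Mbeki, Haddad and Leclerc (Member).
Castillo and Kowalski both have date first returned to the chamber Oct 21, 2002, so the next rule applies.
Among Castillo and Kowalski, alphabetically by surname: Castillo before Kowalski.
Among Moreau, Mbeki, Haddad and Leclerc, by date first returned to the chamber (earlier first): Moreau (Jul 21, 2002) before Mbeki (Nov 19, 2003) before Haddad and Leclerc (Nov 7, 2007).
Among Haddad and Leclerc, alphabetically by surname: Haddad before Leclerc.
Full order: Chaudhari, Marchetti, Castillo, Kowalski, Moreau, Mbeki, Haddad, Leclerc.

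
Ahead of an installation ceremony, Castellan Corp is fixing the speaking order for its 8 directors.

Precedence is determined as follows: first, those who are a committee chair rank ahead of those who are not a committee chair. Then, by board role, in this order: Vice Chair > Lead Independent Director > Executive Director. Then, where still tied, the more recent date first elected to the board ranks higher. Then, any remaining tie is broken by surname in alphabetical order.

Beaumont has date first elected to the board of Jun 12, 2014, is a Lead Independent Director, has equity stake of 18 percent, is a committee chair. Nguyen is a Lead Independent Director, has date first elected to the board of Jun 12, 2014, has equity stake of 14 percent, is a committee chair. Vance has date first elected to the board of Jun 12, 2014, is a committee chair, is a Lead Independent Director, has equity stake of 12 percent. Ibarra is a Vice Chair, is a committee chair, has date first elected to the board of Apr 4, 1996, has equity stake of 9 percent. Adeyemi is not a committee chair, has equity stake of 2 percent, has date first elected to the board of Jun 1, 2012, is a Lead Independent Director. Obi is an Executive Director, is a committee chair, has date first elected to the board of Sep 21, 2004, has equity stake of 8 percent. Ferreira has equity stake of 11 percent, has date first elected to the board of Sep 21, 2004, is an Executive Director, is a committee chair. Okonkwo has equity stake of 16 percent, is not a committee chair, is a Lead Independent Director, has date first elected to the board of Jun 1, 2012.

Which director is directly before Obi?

By the first rule: Ibarra, Beaumont, Nguyen, Vance, Ferreira and Obi (each a committee chair); then Adeyemi and Okonkwo (both not a committee chair).
Among Ibarra, Beaumont, Nguyen, Vance, Ferreira and Obi, by board role: Ibarra (Vice Chair) before Beaumont, Nguyen and Vance (Lead Independent Director) before Ferreira and Obi (Executive Director).
Beaumont, Nguyen and Vance all have date first elected to the board Jun 12, 2014, so the next rule applies.
Among Beaumont, Nguyen and Vance, alphabetically by surname: Beaumont before Nguyen before Vance.
Ferreira and Obi both have date first elected to the board Sep 21, 2004, so the next rule applies.
Among Ferreira and Obi, alphabetically by surname: Ferreira before Obi.
Adeyemi and Okonkwo are each Lead Independent Director, so the next rule applies.
Adeyemi and Okonkwo both have date first elected to the board Jun 1, 2012, so the next rule applies.
Among Adeyemi and Okonkwo, alphabetically by surname: Adeyemi before Okonkwo.
Order: Ibarra, Beaumont, Nguyen, Vance, Ferreira, Obi, Adeyemi, Okonkwo.

Ferreira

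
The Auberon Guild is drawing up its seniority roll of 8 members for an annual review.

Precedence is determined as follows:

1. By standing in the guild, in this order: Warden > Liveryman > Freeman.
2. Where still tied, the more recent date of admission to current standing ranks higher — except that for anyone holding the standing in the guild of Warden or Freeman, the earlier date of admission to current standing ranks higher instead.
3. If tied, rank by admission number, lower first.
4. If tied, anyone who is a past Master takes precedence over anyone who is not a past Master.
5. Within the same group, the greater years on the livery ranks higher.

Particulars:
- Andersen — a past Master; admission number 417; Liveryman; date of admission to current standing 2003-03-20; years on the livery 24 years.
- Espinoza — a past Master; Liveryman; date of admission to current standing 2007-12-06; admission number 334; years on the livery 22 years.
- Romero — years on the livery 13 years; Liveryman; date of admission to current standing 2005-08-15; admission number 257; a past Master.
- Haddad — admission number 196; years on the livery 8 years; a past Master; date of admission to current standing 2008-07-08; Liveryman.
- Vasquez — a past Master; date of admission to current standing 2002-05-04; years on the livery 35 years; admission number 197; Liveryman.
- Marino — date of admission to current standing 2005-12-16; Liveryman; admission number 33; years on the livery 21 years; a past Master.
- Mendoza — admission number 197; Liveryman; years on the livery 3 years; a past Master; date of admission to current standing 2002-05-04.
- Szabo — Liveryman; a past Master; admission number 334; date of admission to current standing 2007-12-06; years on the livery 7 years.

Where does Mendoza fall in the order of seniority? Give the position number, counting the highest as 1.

By standing in the guild: Haddad, Espinoza, Szabo, Marino, Romero, Andersen, Vasquez and Mendoza (Liveryman).
Among Haddad, Espinoza, Szabo, Marino, Romero, Andersen, Vasquez and Mendoza, by date of admission to current standing (later first): Haddad (2008-07-08) before Espinoza and Szabo (2007-12-06) before Marino (2005-12-16) before Romero (2005-08-15) before Andersen (2003-03-20) before Vasquez and Mendoza (2002-05-04).
Espinoza and Szabo both have admission number 334, so the next rule applies.
Espinoza and Szabo are each a past Master, so the next rule applies.
Among Espinoza and Szabo, by years on the livery (higher first): Espinoza (22 years) before Szabo (7 years).
Vasquez and Mendoza both have admission number 197, so the next rule applies.
Vasquez and Mendoza are each a past Master, so the next rule applies.
Among Vasquez and Mendoza, by years on the livery (higher first): Vasquez (35 years) before Mendoza (3 years).
Order: Haddad, Espinoza, Szabo, Marino, Romero, Andersen, Vasquez, Mendoza. So position 8.

8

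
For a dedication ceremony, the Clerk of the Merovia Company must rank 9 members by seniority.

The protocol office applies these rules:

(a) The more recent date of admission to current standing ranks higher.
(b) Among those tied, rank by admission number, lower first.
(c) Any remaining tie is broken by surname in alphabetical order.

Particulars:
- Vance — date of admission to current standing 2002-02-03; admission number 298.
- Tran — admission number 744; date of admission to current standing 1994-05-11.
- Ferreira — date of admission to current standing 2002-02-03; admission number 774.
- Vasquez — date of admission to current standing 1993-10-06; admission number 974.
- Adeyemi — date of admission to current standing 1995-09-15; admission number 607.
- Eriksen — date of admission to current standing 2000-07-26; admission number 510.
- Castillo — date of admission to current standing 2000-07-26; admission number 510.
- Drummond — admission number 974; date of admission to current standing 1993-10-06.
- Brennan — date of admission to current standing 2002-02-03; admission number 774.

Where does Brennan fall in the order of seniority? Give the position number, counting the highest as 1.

2

By date of admission to current standing (later first): Vance, Brennan and Ferreira (each 2002-02-03); then Castillo and Eriksen (both 2000-07-26); then Adeyemi (1995-09-15); then Tran (1994-05-11); then Drummond and Vasquez (both 1993-10-06).
Among Vance, Brennan and Ferreira, by admission number (lower first): Vance (298) before Brennan and Ferreira (774).
Among Brennan and Ferreira, alphabetically by surname: Brennan before Ferreira.
Castillo and Eriksen both have admission number 510, so the next rule applies.
Among Castillo and Eriksen, alphabetically by surname: Castillo before Eriksen.
Drummond and Vasquez both have admission number 974, so the next rule applies.
Among Drummond and Vasquez, alphabetically by surname: Drummond before Vasquez.
Order: Vance, Brennan, Ferreira, Castillo, Eriksen, Adeyemi, Tran, Drummond, Vasquez. So position 2.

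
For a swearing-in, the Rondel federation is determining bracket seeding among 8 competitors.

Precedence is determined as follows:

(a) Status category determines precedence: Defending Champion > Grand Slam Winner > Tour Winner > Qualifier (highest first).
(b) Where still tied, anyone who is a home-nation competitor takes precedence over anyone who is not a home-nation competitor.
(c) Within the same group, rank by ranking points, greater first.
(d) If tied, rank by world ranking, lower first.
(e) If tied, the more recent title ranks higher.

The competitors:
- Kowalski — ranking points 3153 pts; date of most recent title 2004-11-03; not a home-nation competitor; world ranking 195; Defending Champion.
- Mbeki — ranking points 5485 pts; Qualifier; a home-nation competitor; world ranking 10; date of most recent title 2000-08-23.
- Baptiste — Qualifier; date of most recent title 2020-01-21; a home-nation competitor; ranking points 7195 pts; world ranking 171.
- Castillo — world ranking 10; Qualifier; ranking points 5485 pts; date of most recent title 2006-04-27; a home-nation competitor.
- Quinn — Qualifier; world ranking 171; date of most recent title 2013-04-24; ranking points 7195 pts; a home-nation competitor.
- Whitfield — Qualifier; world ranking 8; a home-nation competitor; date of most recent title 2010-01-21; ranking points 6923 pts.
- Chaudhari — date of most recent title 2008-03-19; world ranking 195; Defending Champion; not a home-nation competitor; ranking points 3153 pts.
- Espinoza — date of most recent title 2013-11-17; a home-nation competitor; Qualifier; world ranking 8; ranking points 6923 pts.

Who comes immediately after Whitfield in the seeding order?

Castillo

By status category: Chaudhari and Kowalski (Defending Champion); then Baptiste, Quinn, Espinoza, Whitfield, Castillo and Mbeki (Qualifier).
Chaudhari and Kowalski are each not a home-nation competitor, so the next rule applies.
Chaudhari and Kowalski both have ranking points 3153 pts, so the next rule applies.
Chaudhari and Kowalski both have world ranking 195, so the next rule applies.
Among Chaudhari and Kowalski, by date of most recent title (later first): Chaudhari (2008-03-19) before Kowalski (2004-11-03).
Baptiste, Quinn, Espinoza, Whitfield, Castillo and Mbeki are each a home-nation competitor, so the next rule applies.
Among Baptiste, Quinn, Espinoza, Whitfield, Castillo and Mbeki, by ranking points (higher first): Baptiste and Quinn (7195 pts) before Espinoza and Whitfield (6923 pts) before Castillo and Mbeki (5485 pts).
Baptiste and Quinn both have world ranking 171, so the next rule applies.
Among Baptiste and Quinn, by date of most recent title (later first): Baptiste (2020-01-21) before Quinn (2013-04-24).
Espinoza and Whitfield both have world ranking 8, so the next rule applies.
Among Espinoza and Whitfield, by date of most recent title (later first): Espinoza (2013-11-17) before Whitfield (2010-01-21).
Castillo and Mbeki both have world ranking 10, so the next rule applies.
Among Castillo and Mbeki, by date of most recent title (later first): Castillo (2006-04-27) before Mbeki (2000-08-23).
Order: Chaudhari, Kowalski, Baptiste, Quinn, Espinoza, Whitfield, Castillo, Mbeki.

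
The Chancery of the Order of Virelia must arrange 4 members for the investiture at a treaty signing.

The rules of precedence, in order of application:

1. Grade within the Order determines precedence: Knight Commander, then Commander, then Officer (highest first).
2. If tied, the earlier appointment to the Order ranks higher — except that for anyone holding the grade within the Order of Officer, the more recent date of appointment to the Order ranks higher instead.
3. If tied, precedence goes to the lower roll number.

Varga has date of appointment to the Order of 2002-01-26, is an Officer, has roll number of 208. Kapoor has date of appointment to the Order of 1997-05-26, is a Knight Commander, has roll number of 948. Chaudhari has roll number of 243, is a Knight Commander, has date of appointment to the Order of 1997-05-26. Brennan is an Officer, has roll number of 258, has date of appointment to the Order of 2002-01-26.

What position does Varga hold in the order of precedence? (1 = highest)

3

By grade within the Order: Chaudhari and Kapoor (Knight Commander); then Varga and Brennan (Officer).
Chaudhari and Kapoor both have date of appointment to the Order 1997-05-26, so the next rule applies.
Among Chaudhari and Kapoor, by roll number (lower first): Chaudhari (243) before Kapoor (948).
Varga and Brennan both have date of appointment to the Order 2002-01-26, so the next rule applies.
Among Varga and Brennan, by roll number (lower first): Varga (208) before Brennan (258).
Order: Chaudhari, Kapoor, Varga, Brennan. So position 3.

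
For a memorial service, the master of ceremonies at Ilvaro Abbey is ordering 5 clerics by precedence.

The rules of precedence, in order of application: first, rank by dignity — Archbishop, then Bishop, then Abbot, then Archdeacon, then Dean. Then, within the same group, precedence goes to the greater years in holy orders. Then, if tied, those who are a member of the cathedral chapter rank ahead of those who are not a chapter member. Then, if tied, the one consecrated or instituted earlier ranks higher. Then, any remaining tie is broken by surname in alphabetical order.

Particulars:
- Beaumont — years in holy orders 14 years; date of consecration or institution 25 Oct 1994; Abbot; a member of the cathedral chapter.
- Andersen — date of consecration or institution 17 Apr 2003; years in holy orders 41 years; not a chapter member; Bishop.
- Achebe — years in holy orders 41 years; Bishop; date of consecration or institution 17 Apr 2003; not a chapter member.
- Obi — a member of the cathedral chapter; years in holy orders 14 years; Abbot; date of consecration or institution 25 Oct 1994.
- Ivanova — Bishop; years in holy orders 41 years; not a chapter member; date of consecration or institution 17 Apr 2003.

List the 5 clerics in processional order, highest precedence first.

By dignity: Achebe, Andersen and Ivanova (Bishop); then Beaumont and Obi (Abbot).
Achebe, Andersen and Ivanova all have years in holy orders 41 years, so the next rule applies.
Achebe, Andersen and Ivanova are each not a chapter member, so the next rule applies.
Achebe, Andersen and Ivanova all have date of consecration or institution 17 Apr 2003, so the next rule applies.
Among Achebe, Andersen and Ivanova, alphabetically by surname: Achebe before Andersen before Ivanova.
Beaumont and Obi both have years in holy orders 14 years, so the next rule applies.
Beaumont and Obi are each a member of the cathedral chapter, so the next rule applies.
Beaumont and Obi both have date of consecration or institution 25 Oct 1994, so the next rule applies.
Among Beaumont and Obi, alphabetically by surname: Beaumont before Obi.
Full order: Achebe, Andersen, Ivanova, Beaumont, Obi.

Achebe, Andersen, Ivanova, Beaumont, Obi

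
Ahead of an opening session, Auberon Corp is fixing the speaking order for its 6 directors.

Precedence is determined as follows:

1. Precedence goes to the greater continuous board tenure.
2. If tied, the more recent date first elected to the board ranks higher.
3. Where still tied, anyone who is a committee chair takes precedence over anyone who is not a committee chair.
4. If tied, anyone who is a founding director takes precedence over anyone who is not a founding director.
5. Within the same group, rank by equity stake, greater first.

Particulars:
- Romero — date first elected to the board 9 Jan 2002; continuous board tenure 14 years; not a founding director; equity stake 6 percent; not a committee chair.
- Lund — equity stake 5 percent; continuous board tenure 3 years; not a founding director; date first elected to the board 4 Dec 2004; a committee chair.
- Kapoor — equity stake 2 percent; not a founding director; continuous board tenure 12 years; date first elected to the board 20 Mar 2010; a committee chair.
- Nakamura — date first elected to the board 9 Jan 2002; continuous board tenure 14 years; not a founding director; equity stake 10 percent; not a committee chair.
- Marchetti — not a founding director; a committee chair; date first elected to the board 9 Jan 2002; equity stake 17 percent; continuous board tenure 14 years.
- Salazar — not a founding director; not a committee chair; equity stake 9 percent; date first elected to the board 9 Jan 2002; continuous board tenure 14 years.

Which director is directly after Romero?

Kapoor

By continuous board tenure (higher first): Marchetti, Nakamura, Salazar and Romero (each 14 years); then Kapoor (12 years); then Lund (3 years).
Marchetti, Nakamura, Salazar and Romero all have date first elected to the board 9 Jan 2002, so the next rule applies.
Among Marchetti, Nakamura, Salazar and Romero, a committee chair before not a committee chair: Marchetti (a committee chair) before Nakamura, Salazar and Romero (not a committee chair).
Nakamura, Salazar and Romero are each not a founding director, so the next rule applies.
Among Nakamura, Salazar and Romero, by equity stake (higher first): Nakamura (10 percent) before Salazar (9 percent) before Romero (6 percent).
Order: Marchetti, Nakamura, Salazar, Romero, Kapoor, Lund.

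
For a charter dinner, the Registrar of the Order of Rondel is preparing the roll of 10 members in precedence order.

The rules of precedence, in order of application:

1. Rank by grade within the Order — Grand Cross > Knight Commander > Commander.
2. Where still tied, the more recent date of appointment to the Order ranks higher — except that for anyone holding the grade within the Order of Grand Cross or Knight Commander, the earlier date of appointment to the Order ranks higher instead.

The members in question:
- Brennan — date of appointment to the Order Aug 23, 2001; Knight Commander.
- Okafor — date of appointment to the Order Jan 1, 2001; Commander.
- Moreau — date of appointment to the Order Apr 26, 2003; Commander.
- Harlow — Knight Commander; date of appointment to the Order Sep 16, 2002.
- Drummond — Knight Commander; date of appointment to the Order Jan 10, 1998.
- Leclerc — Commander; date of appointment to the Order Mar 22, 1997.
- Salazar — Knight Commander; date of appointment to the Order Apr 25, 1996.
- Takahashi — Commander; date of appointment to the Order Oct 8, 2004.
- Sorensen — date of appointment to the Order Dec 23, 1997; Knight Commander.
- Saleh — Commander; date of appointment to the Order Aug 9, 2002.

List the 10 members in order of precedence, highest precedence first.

Salazar, Sorensen, Drummond, Brennan, Harlow, Takahashi, Moreau, Saleh, Okafor, Leclerc

By grade within the Order: Salazar, Sorensen, Drummond, Brennan and Harlow (Knight Commander); then Takahashi, Moreau, Saleh, Okafor and Leclerc (Commander).
Among Salazar, Sorensen, Drummond, Brennan and Harlow, by date of appointment to the Order (earlier first) (reversed rule for this group): Salazar (Apr 25, 1996) before Sorensen (Dec 23, 1997) before Drummond (Jan 10, 1998) before Brennan (Aug 23, 2001) before Harlow (Sep 16, 2002).
Among Takahashi, Moreau, Saleh, Okafor and Leclerc, by date of appointment to the Order (later first): Takahashi (Oct 8, 2004) before Moreau (Apr 26, 2003) before Saleh (Aug 9, 2002) before Okafor (Jan 1, 2001) before Leclerc (Mar 22, 1997).
Full order: Salazar, Sorensen, Drummond, Brennan, Harlow, Takahashi, Moreau, Saleh, Okafor, Leclerc.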